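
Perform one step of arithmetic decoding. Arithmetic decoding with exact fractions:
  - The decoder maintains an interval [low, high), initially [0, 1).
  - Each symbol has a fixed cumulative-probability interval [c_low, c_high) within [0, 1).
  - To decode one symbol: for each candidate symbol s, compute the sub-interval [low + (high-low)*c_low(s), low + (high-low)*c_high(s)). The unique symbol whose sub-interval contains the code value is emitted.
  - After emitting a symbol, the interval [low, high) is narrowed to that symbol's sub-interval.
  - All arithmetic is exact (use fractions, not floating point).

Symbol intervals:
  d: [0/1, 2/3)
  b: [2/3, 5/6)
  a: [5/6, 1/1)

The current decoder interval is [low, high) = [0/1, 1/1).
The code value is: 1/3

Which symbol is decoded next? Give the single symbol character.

Answer: d

Derivation:
Interval width = high − low = 1/1 − 0/1 = 1/1
Scaled code = (code − low) / width = (1/3 − 0/1) / 1/1 = 1/3
  d: [0/1, 2/3) ← scaled code falls here ✓
  b: [2/3, 5/6) 
  a: [5/6, 1/1) 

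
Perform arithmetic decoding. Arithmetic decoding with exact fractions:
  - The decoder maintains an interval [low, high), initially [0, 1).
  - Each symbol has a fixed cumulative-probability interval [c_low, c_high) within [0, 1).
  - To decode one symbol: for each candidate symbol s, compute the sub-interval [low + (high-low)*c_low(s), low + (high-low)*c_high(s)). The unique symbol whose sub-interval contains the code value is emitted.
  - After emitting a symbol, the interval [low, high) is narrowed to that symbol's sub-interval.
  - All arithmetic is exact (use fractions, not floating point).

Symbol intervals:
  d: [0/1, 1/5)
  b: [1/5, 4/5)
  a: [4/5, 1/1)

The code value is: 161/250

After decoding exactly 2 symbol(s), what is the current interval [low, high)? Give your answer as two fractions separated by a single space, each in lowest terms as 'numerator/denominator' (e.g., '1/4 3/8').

Step 1: interval [0/1, 1/1), width = 1/1 - 0/1 = 1/1
  'd': [0/1 + 1/1*0/1, 0/1 + 1/1*1/5) = [0/1, 1/5)
  'b': [0/1 + 1/1*1/5, 0/1 + 1/1*4/5) = [1/5, 4/5) <- contains code 161/250
  'a': [0/1 + 1/1*4/5, 0/1 + 1/1*1/1) = [4/5, 1/1)
  emit 'b', narrow to [1/5, 4/5)
Step 2: interval [1/5, 4/5), width = 4/5 - 1/5 = 3/5
  'd': [1/5 + 3/5*0/1, 1/5 + 3/5*1/5) = [1/5, 8/25)
  'b': [1/5 + 3/5*1/5, 1/5 + 3/5*4/5) = [8/25, 17/25) <- contains code 161/250
  'a': [1/5 + 3/5*4/5, 1/5 + 3/5*1/1) = [17/25, 4/5)
  emit 'b', narrow to [8/25, 17/25)

Answer: 8/25 17/25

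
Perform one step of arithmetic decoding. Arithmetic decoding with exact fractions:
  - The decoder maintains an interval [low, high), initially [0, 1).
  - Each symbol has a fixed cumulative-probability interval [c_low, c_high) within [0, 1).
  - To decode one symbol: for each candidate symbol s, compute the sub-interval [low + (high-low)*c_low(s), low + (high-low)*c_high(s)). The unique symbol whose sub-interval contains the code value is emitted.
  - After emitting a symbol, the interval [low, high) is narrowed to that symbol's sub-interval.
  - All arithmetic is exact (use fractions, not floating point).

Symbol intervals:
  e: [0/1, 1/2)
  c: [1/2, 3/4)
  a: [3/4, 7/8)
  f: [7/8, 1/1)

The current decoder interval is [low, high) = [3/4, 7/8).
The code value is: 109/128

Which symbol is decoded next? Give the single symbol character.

Answer: a

Derivation:
Interval width = high − low = 7/8 − 3/4 = 1/8
Scaled code = (code − low) / width = (109/128 − 3/4) / 1/8 = 13/16
  e: [0/1, 1/2) 
  c: [1/2, 3/4) 
  a: [3/4, 7/8) ← scaled code falls here ✓
  f: [7/8, 1/1) 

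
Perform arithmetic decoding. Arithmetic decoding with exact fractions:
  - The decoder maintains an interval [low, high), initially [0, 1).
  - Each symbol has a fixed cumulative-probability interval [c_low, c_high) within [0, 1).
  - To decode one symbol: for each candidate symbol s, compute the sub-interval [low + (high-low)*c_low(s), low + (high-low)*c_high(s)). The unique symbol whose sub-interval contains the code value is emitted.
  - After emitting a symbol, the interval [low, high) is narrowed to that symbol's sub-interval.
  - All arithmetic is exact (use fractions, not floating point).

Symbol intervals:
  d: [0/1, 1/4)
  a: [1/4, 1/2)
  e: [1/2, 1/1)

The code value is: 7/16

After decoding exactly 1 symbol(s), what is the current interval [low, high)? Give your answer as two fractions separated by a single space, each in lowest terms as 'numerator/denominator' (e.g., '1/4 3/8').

Answer: 1/4 1/2

Derivation:
Step 1: interval [0/1, 1/1), width = 1/1 - 0/1 = 1/1
  'd': [0/1 + 1/1*0/1, 0/1 + 1/1*1/4) = [0/1, 1/4)
  'a': [0/1 + 1/1*1/4, 0/1 + 1/1*1/2) = [1/4, 1/2) <- contains code 7/16
  'e': [0/1 + 1/1*1/2, 0/1 + 1/1*1/1) = [1/2, 1/1)
  emit 'a', narrow to [1/4, 1/2)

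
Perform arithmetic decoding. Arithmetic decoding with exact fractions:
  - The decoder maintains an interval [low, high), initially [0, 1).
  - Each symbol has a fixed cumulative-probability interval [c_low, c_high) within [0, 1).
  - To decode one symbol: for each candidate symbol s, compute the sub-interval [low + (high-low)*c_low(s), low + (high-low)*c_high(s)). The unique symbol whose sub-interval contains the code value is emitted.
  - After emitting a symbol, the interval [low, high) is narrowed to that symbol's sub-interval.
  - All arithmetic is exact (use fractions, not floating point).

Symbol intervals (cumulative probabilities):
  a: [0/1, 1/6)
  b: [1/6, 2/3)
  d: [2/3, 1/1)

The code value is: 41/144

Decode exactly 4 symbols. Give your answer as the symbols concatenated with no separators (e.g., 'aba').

Step 1: interval [0/1, 1/1), width = 1/1 - 0/1 = 1/1
  'a': [0/1 + 1/1*0/1, 0/1 + 1/1*1/6) = [0/1, 1/6)
  'b': [0/1 + 1/1*1/6, 0/1 + 1/1*2/3) = [1/6, 2/3) <- contains code 41/144
  'd': [0/1 + 1/1*2/3, 0/1 + 1/1*1/1) = [2/3, 1/1)
  emit 'b', narrow to [1/6, 2/3)
Step 2: interval [1/6, 2/3), width = 2/3 - 1/6 = 1/2
  'a': [1/6 + 1/2*0/1, 1/6 + 1/2*1/6) = [1/6, 1/4)
  'b': [1/6 + 1/2*1/6, 1/6 + 1/2*2/3) = [1/4, 1/2) <- contains code 41/144
  'd': [1/6 + 1/2*2/3, 1/6 + 1/2*1/1) = [1/2, 2/3)
  emit 'b', narrow to [1/4, 1/2)
Step 3: interval [1/4, 1/2), width = 1/2 - 1/4 = 1/4
  'a': [1/4 + 1/4*0/1, 1/4 + 1/4*1/6) = [1/4, 7/24) <- contains code 41/144
  'b': [1/4 + 1/4*1/6, 1/4 + 1/4*2/3) = [7/24, 5/12)
  'd': [1/4 + 1/4*2/3, 1/4 + 1/4*1/1) = [5/12, 1/2)
  emit 'a', narrow to [1/4, 7/24)
Step 4: interval [1/4, 7/24), width = 7/24 - 1/4 = 1/24
  'a': [1/4 + 1/24*0/1, 1/4 + 1/24*1/6) = [1/4, 37/144)
  'b': [1/4 + 1/24*1/6, 1/4 + 1/24*2/3) = [37/144, 5/18)
  'd': [1/4 + 1/24*2/3, 1/4 + 1/24*1/1) = [5/18, 7/24) <- contains code 41/144
  emit 'd', narrow to [5/18, 7/24)

Answer: bbad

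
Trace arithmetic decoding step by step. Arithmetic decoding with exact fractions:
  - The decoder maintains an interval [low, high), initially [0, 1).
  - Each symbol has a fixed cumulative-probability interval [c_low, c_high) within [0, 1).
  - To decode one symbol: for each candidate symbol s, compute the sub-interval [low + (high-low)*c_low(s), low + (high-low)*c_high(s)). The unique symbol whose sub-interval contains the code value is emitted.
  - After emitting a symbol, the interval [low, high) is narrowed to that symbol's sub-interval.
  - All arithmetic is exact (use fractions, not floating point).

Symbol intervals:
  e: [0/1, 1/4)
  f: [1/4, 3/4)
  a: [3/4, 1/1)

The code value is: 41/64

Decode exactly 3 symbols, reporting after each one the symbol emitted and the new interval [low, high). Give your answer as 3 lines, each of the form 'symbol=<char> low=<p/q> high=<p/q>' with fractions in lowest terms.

Step 1: interval [0/1, 1/1), width = 1/1 - 0/1 = 1/1
  'e': [0/1 + 1/1*0/1, 0/1 + 1/1*1/4) = [0/1, 1/4)
  'f': [0/1 + 1/1*1/4, 0/1 + 1/1*3/4) = [1/4, 3/4) <- contains code 41/64
  'a': [0/1 + 1/1*3/4, 0/1 + 1/1*1/1) = [3/4, 1/1)
  emit 'f', narrow to [1/4, 3/4)
Step 2: interval [1/4, 3/4), width = 3/4 - 1/4 = 1/2
  'e': [1/4 + 1/2*0/1, 1/4 + 1/2*1/4) = [1/4, 3/8)
  'f': [1/4 + 1/2*1/4, 1/4 + 1/2*3/4) = [3/8, 5/8)
  'a': [1/4 + 1/2*3/4, 1/4 + 1/2*1/1) = [5/8, 3/4) <- contains code 41/64
  emit 'a', narrow to [5/8, 3/4)
Step 3: interval [5/8, 3/4), width = 3/4 - 5/8 = 1/8
  'e': [5/8 + 1/8*0/1, 5/8 + 1/8*1/4) = [5/8, 21/32) <- contains code 41/64
  'f': [5/8 + 1/8*1/4, 5/8 + 1/8*3/4) = [21/32, 23/32)
  'a': [5/8 + 1/8*3/4, 5/8 + 1/8*1/1) = [23/32, 3/4)
  emit 'e', narrow to [5/8, 21/32)

Answer: symbol=f low=1/4 high=3/4
symbol=a low=5/8 high=3/4
symbol=e low=5/8 high=21/32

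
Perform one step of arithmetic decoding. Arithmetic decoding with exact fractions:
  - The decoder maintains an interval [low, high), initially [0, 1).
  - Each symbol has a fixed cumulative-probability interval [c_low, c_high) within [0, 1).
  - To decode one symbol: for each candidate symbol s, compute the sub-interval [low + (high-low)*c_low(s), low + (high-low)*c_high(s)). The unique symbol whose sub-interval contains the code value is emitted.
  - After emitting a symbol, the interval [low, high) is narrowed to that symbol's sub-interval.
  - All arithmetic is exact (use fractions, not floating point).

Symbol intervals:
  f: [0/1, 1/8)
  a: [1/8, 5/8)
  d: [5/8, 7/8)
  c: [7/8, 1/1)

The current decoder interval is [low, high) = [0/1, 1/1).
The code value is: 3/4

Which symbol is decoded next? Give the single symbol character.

Interval width = high − low = 1/1 − 0/1 = 1/1
Scaled code = (code − low) / width = (3/4 − 0/1) / 1/1 = 3/4
  f: [0/1, 1/8) 
  a: [1/8, 5/8) 
  d: [5/8, 7/8) ← scaled code falls here ✓
  c: [7/8, 1/1) 

Answer: d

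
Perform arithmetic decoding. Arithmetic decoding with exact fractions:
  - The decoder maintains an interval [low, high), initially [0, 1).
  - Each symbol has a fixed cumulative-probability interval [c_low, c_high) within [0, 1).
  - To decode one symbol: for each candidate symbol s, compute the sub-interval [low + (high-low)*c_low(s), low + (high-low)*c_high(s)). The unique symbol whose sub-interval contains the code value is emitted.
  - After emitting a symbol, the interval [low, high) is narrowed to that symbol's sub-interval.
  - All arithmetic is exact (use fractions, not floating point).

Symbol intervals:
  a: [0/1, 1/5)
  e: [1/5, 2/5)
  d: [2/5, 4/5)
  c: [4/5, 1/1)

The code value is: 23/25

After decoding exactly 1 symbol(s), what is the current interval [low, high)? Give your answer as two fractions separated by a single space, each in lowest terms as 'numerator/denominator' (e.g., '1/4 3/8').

Answer: 4/5 1/1

Derivation:
Step 1: interval [0/1, 1/1), width = 1/1 - 0/1 = 1/1
  'a': [0/1 + 1/1*0/1, 0/1 + 1/1*1/5) = [0/1, 1/5)
  'e': [0/1 + 1/1*1/5, 0/1 + 1/1*2/5) = [1/5, 2/5)
  'd': [0/1 + 1/1*2/5, 0/1 + 1/1*4/5) = [2/5, 4/5)
  'c': [0/1 + 1/1*4/5, 0/1 + 1/1*1/1) = [4/5, 1/1) <- contains code 23/25
  emit 'c', narrow to [4/5, 1/1)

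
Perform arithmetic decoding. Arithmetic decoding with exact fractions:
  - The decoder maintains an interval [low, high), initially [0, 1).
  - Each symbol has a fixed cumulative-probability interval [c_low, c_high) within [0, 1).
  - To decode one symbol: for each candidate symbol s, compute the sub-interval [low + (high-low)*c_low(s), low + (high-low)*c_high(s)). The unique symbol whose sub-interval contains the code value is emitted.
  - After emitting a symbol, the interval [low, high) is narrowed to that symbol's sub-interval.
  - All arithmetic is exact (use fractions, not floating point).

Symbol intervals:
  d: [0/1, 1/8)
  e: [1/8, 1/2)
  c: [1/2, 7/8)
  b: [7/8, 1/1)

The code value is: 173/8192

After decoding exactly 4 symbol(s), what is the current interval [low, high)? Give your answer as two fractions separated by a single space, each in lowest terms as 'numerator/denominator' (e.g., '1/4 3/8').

Step 1: interval [0/1, 1/1), width = 1/1 - 0/1 = 1/1
  'd': [0/1 + 1/1*0/1, 0/1 + 1/1*1/8) = [0/1, 1/8) <- contains code 173/8192
  'e': [0/1 + 1/1*1/8, 0/1 + 1/1*1/2) = [1/8, 1/2)
  'c': [0/1 + 1/1*1/2, 0/1 + 1/1*7/8) = [1/2, 7/8)
  'b': [0/1 + 1/1*7/8, 0/1 + 1/1*1/1) = [7/8, 1/1)
  emit 'd', narrow to [0/1, 1/8)
Step 2: interval [0/1, 1/8), width = 1/8 - 0/1 = 1/8
  'd': [0/1 + 1/8*0/1, 0/1 + 1/8*1/8) = [0/1, 1/64)
  'e': [0/1 + 1/8*1/8, 0/1 + 1/8*1/2) = [1/64, 1/16) <- contains code 173/8192
  'c': [0/1 + 1/8*1/2, 0/1 + 1/8*7/8) = [1/16, 7/64)
  'b': [0/1 + 1/8*7/8, 0/1 + 1/8*1/1) = [7/64, 1/8)
  emit 'e', narrow to [1/64, 1/16)
Step 3: interval [1/64, 1/16), width = 1/16 - 1/64 = 3/64
  'd': [1/64 + 3/64*0/1, 1/64 + 3/64*1/8) = [1/64, 11/512) <- contains code 173/8192
  'e': [1/64 + 3/64*1/8, 1/64 + 3/64*1/2) = [11/512, 5/128)
  'c': [1/64 + 3/64*1/2, 1/64 + 3/64*7/8) = [5/128, 29/512)
  'b': [1/64 + 3/64*7/8, 1/64 + 3/64*1/1) = [29/512, 1/16)
  emit 'd', narrow to [1/64, 11/512)
Step 4: interval [1/64, 11/512), width = 11/512 - 1/64 = 3/512
  'd': [1/64 + 3/512*0/1, 1/64 + 3/512*1/8) = [1/64, 67/4096)
  'e': [1/64 + 3/512*1/8, 1/64 + 3/512*1/2) = [67/4096, 19/1024)
  'c': [1/64 + 3/512*1/2, 1/64 + 3/512*7/8) = [19/1024, 85/4096)
  'b': [1/64 + 3/512*7/8, 1/64 + 3/512*1/1) = [85/4096, 11/512) <- contains code 173/8192
  emit 'b', narrow to [85/4096, 11/512)

Answer: 85/4096 11/512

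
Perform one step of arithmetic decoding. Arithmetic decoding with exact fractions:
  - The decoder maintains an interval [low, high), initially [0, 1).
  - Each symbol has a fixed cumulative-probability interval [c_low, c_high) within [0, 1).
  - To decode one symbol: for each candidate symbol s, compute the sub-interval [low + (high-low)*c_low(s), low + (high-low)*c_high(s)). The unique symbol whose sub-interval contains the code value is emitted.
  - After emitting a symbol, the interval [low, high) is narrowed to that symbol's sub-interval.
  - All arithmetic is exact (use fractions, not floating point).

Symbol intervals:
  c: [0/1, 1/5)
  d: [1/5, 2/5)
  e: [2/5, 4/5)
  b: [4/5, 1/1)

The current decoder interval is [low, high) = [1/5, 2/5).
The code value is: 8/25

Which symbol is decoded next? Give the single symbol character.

Answer: e

Derivation:
Interval width = high − low = 2/5 − 1/5 = 1/5
Scaled code = (code − low) / width = (8/25 − 1/5) / 1/5 = 3/5
  c: [0/1, 1/5) 
  d: [1/5, 2/5) 
  e: [2/5, 4/5) ← scaled code falls here ✓
  b: [4/5, 1/1) 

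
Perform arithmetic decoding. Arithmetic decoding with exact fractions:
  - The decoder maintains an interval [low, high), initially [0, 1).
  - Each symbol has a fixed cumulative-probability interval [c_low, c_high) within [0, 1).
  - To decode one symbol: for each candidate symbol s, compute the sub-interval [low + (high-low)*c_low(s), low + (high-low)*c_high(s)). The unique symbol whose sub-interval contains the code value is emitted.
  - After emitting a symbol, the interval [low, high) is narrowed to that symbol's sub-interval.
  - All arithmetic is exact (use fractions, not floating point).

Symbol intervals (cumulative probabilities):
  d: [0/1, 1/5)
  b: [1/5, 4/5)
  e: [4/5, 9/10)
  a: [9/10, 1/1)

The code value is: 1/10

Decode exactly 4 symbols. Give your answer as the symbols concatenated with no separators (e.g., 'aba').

Answer: dbbb

Derivation:
Step 1: interval [0/1, 1/1), width = 1/1 - 0/1 = 1/1
  'd': [0/1 + 1/1*0/1, 0/1 + 1/1*1/5) = [0/1, 1/5) <- contains code 1/10
  'b': [0/1 + 1/1*1/5, 0/1 + 1/1*4/5) = [1/5, 4/5)
  'e': [0/1 + 1/1*4/5, 0/1 + 1/1*9/10) = [4/5, 9/10)
  'a': [0/1 + 1/1*9/10, 0/1 + 1/1*1/1) = [9/10, 1/1)
  emit 'd', narrow to [0/1, 1/5)
Step 2: interval [0/1, 1/5), width = 1/5 - 0/1 = 1/5
  'd': [0/1 + 1/5*0/1, 0/1 + 1/5*1/5) = [0/1, 1/25)
  'b': [0/1 + 1/5*1/5, 0/1 + 1/5*4/5) = [1/25, 4/25) <- contains code 1/10
  'e': [0/1 + 1/5*4/5, 0/1 + 1/5*9/10) = [4/25, 9/50)
  'a': [0/1 + 1/5*9/10, 0/1 + 1/5*1/1) = [9/50, 1/5)
  emit 'b', narrow to [1/25, 4/25)
Step 3: interval [1/25, 4/25), width = 4/25 - 1/25 = 3/25
  'd': [1/25 + 3/25*0/1, 1/25 + 3/25*1/5) = [1/25, 8/125)
  'b': [1/25 + 3/25*1/5, 1/25 + 3/25*4/5) = [8/125, 17/125) <- contains code 1/10
  'e': [1/25 + 3/25*4/5, 1/25 + 3/25*9/10) = [17/125, 37/250)
  'a': [1/25 + 3/25*9/10, 1/25 + 3/25*1/1) = [37/250, 4/25)
  emit 'b', narrow to [8/125, 17/125)
Step 4: interval [8/125, 17/125), width = 17/125 - 8/125 = 9/125
  'd': [8/125 + 9/125*0/1, 8/125 + 9/125*1/5) = [8/125, 49/625)
  'b': [8/125 + 9/125*1/5, 8/125 + 9/125*4/5) = [49/625, 76/625) <- contains code 1/10
  'e': [8/125 + 9/125*4/5, 8/125 + 9/125*9/10) = [76/625, 161/1250)
  'a': [8/125 + 9/125*9/10, 8/125 + 9/125*1/1) = [161/1250, 17/125)
  emit 'b', narrow to [49/625, 76/625)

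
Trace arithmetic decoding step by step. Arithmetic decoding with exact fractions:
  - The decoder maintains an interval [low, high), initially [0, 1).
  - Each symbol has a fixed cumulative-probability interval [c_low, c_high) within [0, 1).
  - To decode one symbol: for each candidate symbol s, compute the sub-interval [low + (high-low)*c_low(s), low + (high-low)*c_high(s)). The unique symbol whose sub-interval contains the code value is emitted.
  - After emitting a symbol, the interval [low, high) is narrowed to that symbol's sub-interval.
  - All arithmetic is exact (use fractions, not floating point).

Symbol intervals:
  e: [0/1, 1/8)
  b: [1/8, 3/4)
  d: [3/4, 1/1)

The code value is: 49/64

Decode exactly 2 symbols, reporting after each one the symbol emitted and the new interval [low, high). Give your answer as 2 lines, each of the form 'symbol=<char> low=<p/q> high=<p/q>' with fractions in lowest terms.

Step 1: interval [0/1, 1/1), width = 1/1 - 0/1 = 1/1
  'e': [0/1 + 1/1*0/1, 0/1 + 1/1*1/8) = [0/1, 1/8)
  'b': [0/1 + 1/1*1/8, 0/1 + 1/1*3/4) = [1/8, 3/4)
  'd': [0/1 + 1/1*3/4, 0/1 + 1/1*1/1) = [3/4, 1/1) <- contains code 49/64
  emit 'd', narrow to [3/4, 1/1)
Step 2: interval [3/4, 1/1), width = 1/1 - 3/4 = 1/4
  'e': [3/4 + 1/4*0/1, 3/4 + 1/4*1/8) = [3/4, 25/32) <- contains code 49/64
  'b': [3/4 + 1/4*1/8, 3/4 + 1/4*3/4) = [25/32, 15/16)
  'd': [3/4 + 1/4*3/4, 3/4 + 1/4*1/1) = [15/16, 1/1)
  emit 'e', narrow to [3/4, 25/32)

Answer: symbol=d low=3/4 high=1/1
symbol=e low=3/4 high=25/32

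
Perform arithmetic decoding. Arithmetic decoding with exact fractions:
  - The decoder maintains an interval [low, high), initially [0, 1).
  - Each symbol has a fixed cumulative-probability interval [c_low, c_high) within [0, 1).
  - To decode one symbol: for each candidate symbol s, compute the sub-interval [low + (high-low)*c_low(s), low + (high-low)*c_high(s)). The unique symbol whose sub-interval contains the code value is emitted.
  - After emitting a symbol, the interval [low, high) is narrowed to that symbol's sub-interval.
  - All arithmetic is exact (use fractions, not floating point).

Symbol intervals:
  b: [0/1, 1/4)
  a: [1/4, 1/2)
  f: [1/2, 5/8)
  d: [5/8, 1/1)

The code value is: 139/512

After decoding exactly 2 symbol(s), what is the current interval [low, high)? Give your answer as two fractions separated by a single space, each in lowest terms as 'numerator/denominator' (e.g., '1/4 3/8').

Step 1: interval [0/1, 1/1), width = 1/1 - 0/1 = 1/1
  'b': [0/1 + 1/1*0/1, 0/1 + 1/1*1/4) = [0/1, 1/4)
  'a': [0/1 + 1/1*1/4, 0/1 + 1/1*1/2) = [1/4, 1/2) <- contains code 139/512
  'f': [0/1 + 1/1*1/2, 0/1 + 1/1*5/8) = [1/2, 5/8)
  'd': [0/1 + 1/1*5/8, 0/1 + 1/1*1/1) = [5/8, 1/1)
  emit 'a', narrow to [1/4, 1/2)
Step 2: interval [1/4, 1/2), width = 1/2 - 1/4 = 1/4
  'b': [1/4 + 1/4*0/1, 1/4 + 1/4*1/4) = [1/4, 5/16) <- contains code 139/512
  'a': [1/4 + 1/4*1/4, 1/4 + 1/4*1/2) = [5/16, 3/8)
  'f': [1/4 + 1/4*1/2, 1/4 + 1/4*5/8) = [3/8, 13/32)
  'd': [1/4 + 1/4*5/8, 1/4 + 1/4*1/1) = [13/32, 1/2)
  emit 'b', narrow to [1/4, 5/16)

Answer: 1/4 5/16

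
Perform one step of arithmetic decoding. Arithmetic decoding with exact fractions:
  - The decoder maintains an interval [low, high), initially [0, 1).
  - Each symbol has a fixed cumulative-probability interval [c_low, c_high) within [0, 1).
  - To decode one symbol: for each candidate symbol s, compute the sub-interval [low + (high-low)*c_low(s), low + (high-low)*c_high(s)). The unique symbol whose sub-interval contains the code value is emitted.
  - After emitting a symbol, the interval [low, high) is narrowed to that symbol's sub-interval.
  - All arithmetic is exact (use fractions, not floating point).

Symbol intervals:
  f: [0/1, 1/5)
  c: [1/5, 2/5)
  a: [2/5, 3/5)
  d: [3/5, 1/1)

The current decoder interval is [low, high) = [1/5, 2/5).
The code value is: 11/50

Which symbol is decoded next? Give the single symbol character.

Interval width = high − low = 2/5 − 1/5 = 1/5
Scaled code = (code − low) / width = (11/50 − 1/5) / 1/5 = 1/10
  f: [0/1, 1/5) ← scaled code falls here ✓
  c: [1/5, 2/5) 
  a: [2/5, 3/5) 
  d: [3/5, 1/1) 

Answer: f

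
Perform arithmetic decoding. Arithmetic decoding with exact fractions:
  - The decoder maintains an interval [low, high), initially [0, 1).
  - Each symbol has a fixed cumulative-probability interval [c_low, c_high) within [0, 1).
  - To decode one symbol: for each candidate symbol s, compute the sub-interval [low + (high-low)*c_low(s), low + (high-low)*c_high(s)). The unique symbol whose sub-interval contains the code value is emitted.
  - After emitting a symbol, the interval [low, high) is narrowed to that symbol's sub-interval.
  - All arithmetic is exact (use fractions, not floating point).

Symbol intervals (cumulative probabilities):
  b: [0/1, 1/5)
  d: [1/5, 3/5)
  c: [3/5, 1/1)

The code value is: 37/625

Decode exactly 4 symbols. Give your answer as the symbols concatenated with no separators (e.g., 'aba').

Answer: bddb

Derivation:
Step 1: interval [0/1, 1/1), width = 1/1 - 0/1 = 1/1
  'b': [0/1 + 1/1*0/1, 0/1 + 1/1*1/5) = [0/1, 1/5) <- contains code 37/625
  'd': [0/1 + 1/1*1/5, 0/1 + 1/1*3/5) = [1/5, 3/5)
  'c': [0/1 + 1/1*3/5, 0/1 + 1/1*1/1) = [3/5, 1/1)
  emit 'b', narrow to [0/1, 1/5)
Step 2: interval [0/1, 1/5), width = 1/5 - 0/1 = 1/5
  'b': [0/1 + 1/5*0/1, 0/1 + 1/5*1/5) = [0/1, 1/25)
  'd': [0/1 + 1/5*1/5, 0/1 + 1/5*3/5) = [1/25, 3/25) <- contains code 37/625
  'c': [0/1 + 1/5*3/5, 0/1 + 1/5*1/1) = [3/25, 1/5)
  emit 'd', narrow to [1/25, 3/25)
Step 3: interval [1/25, 3/25), width = 3/25 - 1/25 = 2/25
  'b': [1/25 + 2/25*0/1, 1/25 + 2/25*1/5) = [1/25, 7/125)
  'd': [1/25 + 2/25*1/5, 1/25 + 2/25*3/5) = [7/125, 11/125) <- contains code 37/625
  'c': [1/25 + 2/25*3/5, 1/25 + 2/25*1/1) = [11/125, 3/25)
  emit 'd', narrow to [7/125, 11/125)
Step 4: interval [7/125, 11/125), width = 11/125 - 7/125 = 4/125
  'b': [7/125 + 4/125*0/1, 7/125 + 4/125*1/5) = [7/125, 39/625) <- contains code 37/625
  'd': [7/125 + 4/125*1/5, 7/125 + 4/125*3/5) = [39/625, 47/625)
  'c': [7/125 + 4/125*3/5, 7/125 + 4/125*1/1) = [47/625, 11/125)
  emit 'b', narrow to [7/125, 39/625)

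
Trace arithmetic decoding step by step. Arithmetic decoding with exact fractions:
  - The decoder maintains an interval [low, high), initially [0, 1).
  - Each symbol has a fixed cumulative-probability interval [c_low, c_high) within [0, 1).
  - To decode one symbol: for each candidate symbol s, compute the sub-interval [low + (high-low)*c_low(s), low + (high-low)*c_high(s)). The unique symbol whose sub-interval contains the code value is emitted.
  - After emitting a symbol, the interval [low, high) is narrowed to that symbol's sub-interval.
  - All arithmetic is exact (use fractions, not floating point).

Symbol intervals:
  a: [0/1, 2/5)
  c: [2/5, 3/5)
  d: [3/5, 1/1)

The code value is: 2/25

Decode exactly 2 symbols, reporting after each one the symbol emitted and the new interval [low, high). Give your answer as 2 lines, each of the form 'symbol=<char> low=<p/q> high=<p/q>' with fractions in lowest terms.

Answer: symbol=a low=0/1 high=2/5
symbol=a low=0/1 high=4/25

Derivation:
Step 1: interval [0/1, 1/1), width = 1/1 - 0/1 = 1/1
  'a': [0/1 + 1/1*0/1, 0/1 + 1/1*2/5) = [0/1, 2/5) <- contains code 2/25
  'c': [0/1 + 1/1*2/5, 0/1 + 1/1*3/5) = [2/5, 3/5)
  'd': [0/1 + 1/1*3/5, 0/1 + 1/1*1/1) = [3/5, 1/1)
  emit 'a', narrow to [0/1, 2/5)
Step 2: interval [0/1, 2/5), width = 2/5 - 0/1 = 2/5
  'a': [0/1 + 2/5*0/1, 0/1 + 2/5*2/5) = [0/1, 4/25) <- contains code 2/25
  'c': [0/1 + 2/5*2/5, 0/1 + 2/5*3/5) = [4/25, 6/25)
  'd': [0/1 + 2/5*3/5, 0/1 + 2/5*1/1) = [6/25, 2/5)
  emit 'a', narrow to [0/1, 4/25)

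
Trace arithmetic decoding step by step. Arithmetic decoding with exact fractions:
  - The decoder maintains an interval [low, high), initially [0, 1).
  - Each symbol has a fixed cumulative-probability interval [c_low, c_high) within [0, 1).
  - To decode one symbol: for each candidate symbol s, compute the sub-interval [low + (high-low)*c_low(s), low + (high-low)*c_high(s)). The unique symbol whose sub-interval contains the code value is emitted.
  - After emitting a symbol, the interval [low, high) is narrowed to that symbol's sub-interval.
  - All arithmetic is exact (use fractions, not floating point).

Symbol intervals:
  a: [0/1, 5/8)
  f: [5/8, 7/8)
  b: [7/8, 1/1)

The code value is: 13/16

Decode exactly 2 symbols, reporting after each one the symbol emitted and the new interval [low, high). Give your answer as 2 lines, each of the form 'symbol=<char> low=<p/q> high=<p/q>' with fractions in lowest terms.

Step 1: interval [0/1, 1/1), width = 1/1 - 0/1 = 1/1
  'a': [0/1 + 1/1*0/1, 0/1 + 1/1*5/8) = [0/1, 5/8)
  'f': [0/1 + 1/1*5/8, 0/1 + 1/1*7/8) = [5/8, 7/8) <- contains code 13/16
  'b': [0/1 + 1/1*7/8, 0/1 + 1/1*1/1) = [7/8, 1/1)
  emit 'f', narrow to [5/8, 7/8)
Step 2: interval [5/8, 7/8), width = 7/8 - 5/8 = 1/4
  'a': [5/8 + 1/4*0/1, 5/8 + 1/4*5/8) = [5/8, 25/32)
  'f': [5/8 + 1/4*5/8, 5/8 + 1/4*7/8) = [25/32, 27/32) <- contains code 13/16
  'b': [5/8 + 1/4*7/8, 5/8 + 1/4*1/1) = [27/32, 7/8)
  emit 'f', narrow to [25/32, 27/32)

Answer: symbol=f low=5/8 high=7/8
symbol=f low=25/32 high=27/32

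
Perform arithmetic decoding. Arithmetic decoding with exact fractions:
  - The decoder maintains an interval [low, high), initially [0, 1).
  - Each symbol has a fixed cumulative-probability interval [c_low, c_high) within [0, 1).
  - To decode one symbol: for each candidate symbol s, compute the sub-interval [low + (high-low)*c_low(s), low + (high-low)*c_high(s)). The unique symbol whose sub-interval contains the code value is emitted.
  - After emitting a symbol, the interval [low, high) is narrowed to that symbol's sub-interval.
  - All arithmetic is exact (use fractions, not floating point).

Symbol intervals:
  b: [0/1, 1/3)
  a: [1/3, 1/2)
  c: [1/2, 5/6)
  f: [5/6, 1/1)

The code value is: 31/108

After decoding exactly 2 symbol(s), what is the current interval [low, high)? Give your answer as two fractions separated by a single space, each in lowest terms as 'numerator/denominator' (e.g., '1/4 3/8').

Answer: 5/18 1/3

Derivation:
Step 1: interval [0/1, 1/1), width = 1/1 - 0/1 = 1/1
  'b': [0/1 + 1/1*0/1, 0/1 + 1/1*1/3) = [0/1, 1/3) <- contains code 31/108
  'a': [0/1 + 1/1*1/3, 0/1 + 1/1*1/2) = [1/3, 1/2)
  'c': [0/1 + 1/1*1/2, 0/1 + 1/1*5/6) = [1/2, 5/6)
  'f': [0/1 + 1/1*5/6, 0/1 + 1/1*1/1) = [5/6, 1/1)
  emit 'b', narrow to [0/1, 1/3)
Step 2: interval [0/1, 1/3), width = 1/3 - 0/1 = 1/3
  'b': [0/1 + 1/3*0/1, 0/1 + 1/3*1/3) = [0/1, 1/9)
  'a': [0/1 + 1/3*1/3, 0/1 + 1/3*1/2) = [1/9, 1/6)
  'c': [0/1 + 1/3*1/2, 0/1 + 1/3*5/6) = [1/6, 5/18)
  'f': [0/1 + 1/3*5/6, 0/1 + 1/3*1/1) = [5/18, 1/3) <- contains code 31/108
  emit 'f', narrow to [5/18, 1/3)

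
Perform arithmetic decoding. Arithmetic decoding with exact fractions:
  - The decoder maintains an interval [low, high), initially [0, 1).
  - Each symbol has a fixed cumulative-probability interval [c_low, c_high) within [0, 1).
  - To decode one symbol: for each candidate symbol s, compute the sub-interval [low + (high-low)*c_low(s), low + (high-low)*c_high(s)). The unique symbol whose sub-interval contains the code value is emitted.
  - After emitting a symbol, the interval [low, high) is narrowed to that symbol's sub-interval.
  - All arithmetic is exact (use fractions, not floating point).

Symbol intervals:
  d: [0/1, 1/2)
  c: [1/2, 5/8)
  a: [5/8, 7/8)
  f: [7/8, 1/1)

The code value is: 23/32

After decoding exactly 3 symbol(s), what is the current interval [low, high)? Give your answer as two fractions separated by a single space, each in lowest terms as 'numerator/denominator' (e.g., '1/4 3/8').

Answer: 45/64 47/64

Derivation:
Step 1: interval [0/1, 1/1), width = 1/1 - 0/1 = 1/1
  'd': [0/1 + 1/1*0/1, 0/1 + 1/1*1/2) = [0/1, 1/2)
  'c': [0/1 + 1/1*1/2, 0/1 + 1/1*5/8) = [1/2, 5/8)
  'a': [0/1 + 1/1*5/8, 0/1 + 1/1*7/8) = [5/8, 7/8) <- contains code 23/32
  'f': [0/1 + 1/1*7/8, 0/1 + 1/1*1/1) = [7/8, 1/1)
  emit 'a', narrow to [5/8, 7/8)
Step 2: interval [5/8, 7/8), width = 7/8 - 5/8 = 1/4
  'd': [5/8 + 1/4*0/1, 5/8 + 1/4*1/2) = [5/8, 3/4) <- contains code 23/32
  'c': [5/8 + 1/4*1/2, 5/8 + 1/4*5/8) = [3/4, 25/32)
  'a': [5/8 + 1/4*5/8, 5/8 + 1/4*7/8) = [25/32, 27/32)
  'f': [5/8 + 1/4*7/8, 5/8 + 1/4*1/1) = [27/32, 7/8)
  emit 'd', narrow to [5/8, 3/4)
Step 3: interval [5/8, 3/4), width = 3/4 - 5/8 = 1/8
  'd': [5/8 + 1/8*0/1, 5/8 + 1/8*1/2) = [5/8, 11/16)
  'c': [5/8 + 1/8*1/2, 5/8 + 1/8*5/8) = [11/16, 45/64)
  'a': [5/8 + 1/8*5/8, 5/8 + 1/8*7/8) = [45/64, 47/64) <- contains code 23/32
  'f': [5/8 + 1/8*7/8, 5/8 + 1/8*1/1) = [47/64, 3/4)
  emit 'a', narrow to [45/64, 47/64)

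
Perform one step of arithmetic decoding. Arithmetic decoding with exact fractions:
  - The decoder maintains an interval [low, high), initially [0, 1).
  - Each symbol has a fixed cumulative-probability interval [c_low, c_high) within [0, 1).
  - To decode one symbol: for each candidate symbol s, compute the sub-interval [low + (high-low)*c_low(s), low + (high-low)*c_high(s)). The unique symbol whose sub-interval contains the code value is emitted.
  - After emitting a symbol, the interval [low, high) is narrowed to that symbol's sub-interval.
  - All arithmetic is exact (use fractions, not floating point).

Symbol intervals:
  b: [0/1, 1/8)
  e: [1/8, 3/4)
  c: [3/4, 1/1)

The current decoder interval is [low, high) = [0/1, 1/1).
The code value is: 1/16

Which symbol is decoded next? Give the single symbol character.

Interval width = high − low = 1/1 − 0/1 = 1/1
Scaled code = (code − low) / width = (1/16 − 0/1) / 1/1 = 1/16
  b: [0/1, 1/8) ← scaled code falls here ✓
  e: [1/8, 3/4) 
  c: [3/4, 1/1) 

Answer: b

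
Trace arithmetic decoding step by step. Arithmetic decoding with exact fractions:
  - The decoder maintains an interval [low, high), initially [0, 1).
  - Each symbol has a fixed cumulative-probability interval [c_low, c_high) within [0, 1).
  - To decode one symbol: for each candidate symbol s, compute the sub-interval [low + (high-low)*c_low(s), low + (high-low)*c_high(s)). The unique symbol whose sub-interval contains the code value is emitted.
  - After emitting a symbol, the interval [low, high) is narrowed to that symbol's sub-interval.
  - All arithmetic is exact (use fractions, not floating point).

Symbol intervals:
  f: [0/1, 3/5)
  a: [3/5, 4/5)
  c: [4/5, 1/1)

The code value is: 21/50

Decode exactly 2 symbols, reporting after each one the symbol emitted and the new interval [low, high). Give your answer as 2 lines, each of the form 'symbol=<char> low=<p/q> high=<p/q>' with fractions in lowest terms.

Step 1: interval [0/1, 1/1), width = 1/1 - 0/1 = 1/1
  'f': [0/1 + 1/1*0/1, 0/1 + 1/1*3/5) = [0/1, 3/5) <- contains code 21/50
  'a': [0/1 + 1/1*3/5, 0/1 + 1/1*4/5) = [3/5, 4/5)
  'c': [0/1 + 1/1*4/5, 0/1 + 1/1*1/1) = [4/5, 1/1)
  emit 'f', narrow to [0/1, 3/5)
Step 2: interval [0/1, 3/5), width = 3/5 - 0/1 = 3/5
  'f': [0/1 + 3/5*0/1, 0/1 + 3/5*3/5) = [0/1, 9/25)
  'a': [0/1 + 3/5*3/5, 0/1 + 3/5*4/5) = [9/25, 12/25) <- contains code 21/50
  'c': [0/1 + 3/5*4/5, 0/1 + 3/5*1/1) = [12/25, 3/5)
  emit 'a', narrow to [9/25, 12/25)

Answer: symbol=f low=0/1 high=3/5
symbol=a low=9/25 high=12/25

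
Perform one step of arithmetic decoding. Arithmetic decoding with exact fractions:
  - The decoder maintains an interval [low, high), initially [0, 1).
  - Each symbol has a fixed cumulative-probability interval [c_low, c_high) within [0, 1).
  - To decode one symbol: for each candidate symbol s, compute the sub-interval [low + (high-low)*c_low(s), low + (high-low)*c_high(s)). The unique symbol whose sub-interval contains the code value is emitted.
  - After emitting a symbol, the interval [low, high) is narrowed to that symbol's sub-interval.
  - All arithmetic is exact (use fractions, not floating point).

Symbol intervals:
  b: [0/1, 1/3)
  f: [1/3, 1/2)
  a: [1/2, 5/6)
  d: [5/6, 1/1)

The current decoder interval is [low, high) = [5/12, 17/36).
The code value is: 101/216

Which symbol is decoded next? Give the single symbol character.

Interval width = high − low = 17/36 − 5/12 = 1/18
Scaled code = (code − low) / width = (101/216 − 5/12) / 1/18 = 11/12
  b: [0/1, 1/3) 
  f: [1/3, 1/2) 
  a: [1/2, 5/6) 
  d: [5/6, 1/1) ← scaled code falls here ✓

Answer: d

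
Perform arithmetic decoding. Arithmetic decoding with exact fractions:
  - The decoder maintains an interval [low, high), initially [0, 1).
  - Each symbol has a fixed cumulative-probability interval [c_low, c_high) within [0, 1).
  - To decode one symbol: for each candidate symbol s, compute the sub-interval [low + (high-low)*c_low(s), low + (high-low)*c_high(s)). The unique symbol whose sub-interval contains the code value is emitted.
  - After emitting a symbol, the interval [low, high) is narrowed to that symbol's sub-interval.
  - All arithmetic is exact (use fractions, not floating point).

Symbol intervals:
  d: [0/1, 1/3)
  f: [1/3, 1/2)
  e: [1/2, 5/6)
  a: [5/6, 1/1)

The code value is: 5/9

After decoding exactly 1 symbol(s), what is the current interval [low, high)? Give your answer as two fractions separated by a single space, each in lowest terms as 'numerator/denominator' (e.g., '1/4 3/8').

Answer: 1/2 5/6

Derivation:
Step 1: interval [0/1, 1/1), width = 1/1 - 0/1 = 1/1
  'd': [0/1 + 1/1*0/1, 0/1 + 1/1*1/3) = [0/1, 1/3)
  'f': [0/1 + 1/1*1/3, 0/1 + 1/1*1/2) = [1/3, 1/2)
  'e': [0/1 + 1/1*1/2, 0/1 + 1/1*5/6) = [1/2, 5/6) <- contains code 5/9
  'a': [0/1 + 1/1*5/6, 0/1 + 1/1*1/1) = [5/6, 1/1)
  emit 'e', narrow to [1/2, 5/6)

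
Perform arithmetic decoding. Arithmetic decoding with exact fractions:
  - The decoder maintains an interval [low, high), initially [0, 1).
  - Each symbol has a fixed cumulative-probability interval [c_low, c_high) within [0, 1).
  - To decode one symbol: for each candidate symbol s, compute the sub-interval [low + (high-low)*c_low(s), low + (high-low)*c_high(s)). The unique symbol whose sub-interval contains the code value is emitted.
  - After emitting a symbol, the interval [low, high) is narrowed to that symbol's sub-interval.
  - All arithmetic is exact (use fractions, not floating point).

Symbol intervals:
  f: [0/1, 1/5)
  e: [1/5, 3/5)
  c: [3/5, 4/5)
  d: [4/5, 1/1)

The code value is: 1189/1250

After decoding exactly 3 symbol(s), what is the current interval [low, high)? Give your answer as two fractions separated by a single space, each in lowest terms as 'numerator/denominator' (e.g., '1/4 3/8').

Answer: 118/125 119/125

Derivation:
Step 1: interval [0/1, 1/1), width = 1/1 - 0/1 = 1/1
  'f': [0/1 + 1/1*0/1, 0/1 + 1/1*1/5) = [0/1, 1/5)
  'e': [0/1 + 1/1*1/5, 0/1 + 1/1*3/5) = [1/5, 3/5)
  'c': [0/1 + 1/1*3/5, 0/1 + 1/1*4/5) = [3/5, 4/5)
  'd': [0/1 + 1/1*4/5, 0/1 + 1/1*1/1) = [4/5, 1/1) <- contains code 1189/1250
  emit 'd', narrow to [4/5, 1/1)
Step 2: interval [4/5, 1/1), width = 1/1 - 4/5 = 1/5
  'f': [4/5 + 1/5*0/1, 4/5 + 1/5*1/5) = [4/5, 21/25)
  'e': [4/5 + 1/5*1/5, 4/5 + 1/5*3/5) = [21/25, 23/25)
  'c': [4/5 + 1/5*3/5, 4/5 + 1/5*4/5) = [23/25, 24/25) <- contains code 1189/1250
  'd': [4/5 + 1/5*4/5, 4/5 + 1/5*1/1) = [24/25, 1/1)
  emit 'c', narrow to [23/25, 24/25)
Step 3: interval [23/25, 24/25), width = 24/25 - 23/25 = 1/25
  'f': [23/25 + 1/25*0/1, 23/25 + 1/25*1/5) = [23/25, 116/125)
  'e': [23/25 + 1/25*1/5, 23/25 + 1/25*3/5) = [116/125, 118/125)
  'c': [23/25 + 1/25*3/5, 23/25 + 1/25*4/5) = [118/125, 119/125) <- contains code 1189/1250
  'd': [23/25 + 1/25*4/5, 23/25 + 1/25*1/1) = [119/125, 24/25)
  emit 'c', narrow to [118/125, 119/125)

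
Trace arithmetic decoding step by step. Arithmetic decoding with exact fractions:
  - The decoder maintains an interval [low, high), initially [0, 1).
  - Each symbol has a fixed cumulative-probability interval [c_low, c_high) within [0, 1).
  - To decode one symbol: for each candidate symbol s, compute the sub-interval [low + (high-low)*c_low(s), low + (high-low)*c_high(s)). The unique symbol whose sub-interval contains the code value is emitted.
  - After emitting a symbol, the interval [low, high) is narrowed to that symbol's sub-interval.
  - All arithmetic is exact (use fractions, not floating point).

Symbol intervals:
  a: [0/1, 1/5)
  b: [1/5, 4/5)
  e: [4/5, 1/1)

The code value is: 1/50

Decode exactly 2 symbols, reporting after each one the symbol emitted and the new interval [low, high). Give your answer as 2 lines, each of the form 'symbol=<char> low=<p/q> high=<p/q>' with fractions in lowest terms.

Answer: symbol=a low=0/1 high=1/5
symbol=a low=0/1 high=1/25

Derivation:
Step 1: interval [0/1, 1/1), width = 1/1 - 0/1 = 1/1
  'a': [0/1 + 1/1*0/1, 0/1 + 1/1*1/5) = [0/1, 1/5) <- contains code 1/50
  'b': [0/1 + 1/1*1/5, 0/1 + 1/1*4/5) = [1/5, 4/5)
  'e': [0/1 + 1/1*4/5, 0/1 + 1/1*1/1) = [4/5, 1/1)
  emit 'a', narrow to [0/1, 1/5)
Step 2: interval [0/1, 1/5), width = 1/5 - 0/1 = 1/5
  'a': [0/1 + 1/5*0/1, 0/1 + 1/5*1/5) = [0/1, 1/25) <- contains code 1/50
  'b': [0/1 + 1/5*1/5, 0/1 + 1/5*4/5) = [1/25, 4/25)
  'e': [0/1 + 1/5*4/5, 0/1 + 1/5*1/1) = [4/25, 1/5)
  emit 'a', narrow to [0/1, 1/25)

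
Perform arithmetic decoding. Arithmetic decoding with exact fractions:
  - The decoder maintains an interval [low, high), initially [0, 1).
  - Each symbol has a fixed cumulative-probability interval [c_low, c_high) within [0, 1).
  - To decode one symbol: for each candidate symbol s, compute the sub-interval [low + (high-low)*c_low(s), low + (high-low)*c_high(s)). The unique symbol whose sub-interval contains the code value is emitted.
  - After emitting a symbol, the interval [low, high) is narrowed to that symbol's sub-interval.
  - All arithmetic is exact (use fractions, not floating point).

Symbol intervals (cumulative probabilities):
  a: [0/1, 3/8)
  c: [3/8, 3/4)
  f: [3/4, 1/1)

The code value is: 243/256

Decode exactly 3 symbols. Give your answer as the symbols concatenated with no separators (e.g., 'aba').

Step 1: interval [0/1, 1/1), width = 1/1 - 0/1 = 1/1
  'a': [0/1 + 1/1*0/1, 0/1 + 1/1*3/8) = [0/1, 3/8)
  'c': [0/1 + 1/1*3/8, 0/1 + 1/1*3/4) = [3/8, 3/4)
  'f': [0/1 + 1/1*3/4, 0/1 + 1/1*1/1) = [3/4, 1/1) <- contains code 243/256
  emit 'f', narrow to [3/4, 1/1)
Step 2: interval [3/4, 1/1), width = 1/1 - 3/4 = 1/4
  'a': [3/4 + 1/4*0/1, 3/4 + 1/4*3/8) = [3/4, 27/32)
  'c': [3/4 + 1/4*3/8, 3/4 + 1/4*3/4) = [27/32, 15/16)
  'f': [3/4 + 1/4*3/4, 3/4 + 1/4*1/1) = [15/16, 1/1) <- contains code 243/256
  emit 'f', narrow to [15/16, 1/1)
Step 3: interval [15/16, 1/1), width = 1/1 - 15/16 = 1/16
  'a': [15/16 + 1/16*0/1, 15/16 + 1/16*3/8) = [15/16, 123/128) <- contains code 243/256
  'c': [15/16 + 1/16*3/8, 15/16 + 1/16*3/4) = [123/128, 63/64)
  'f': [15/16 + 1/16*3/4, 15/16 + 1/16*1/1) = [63/64, 1/1)
  emit 'a', narrow to [15/16, 123/128)

Answer: ffa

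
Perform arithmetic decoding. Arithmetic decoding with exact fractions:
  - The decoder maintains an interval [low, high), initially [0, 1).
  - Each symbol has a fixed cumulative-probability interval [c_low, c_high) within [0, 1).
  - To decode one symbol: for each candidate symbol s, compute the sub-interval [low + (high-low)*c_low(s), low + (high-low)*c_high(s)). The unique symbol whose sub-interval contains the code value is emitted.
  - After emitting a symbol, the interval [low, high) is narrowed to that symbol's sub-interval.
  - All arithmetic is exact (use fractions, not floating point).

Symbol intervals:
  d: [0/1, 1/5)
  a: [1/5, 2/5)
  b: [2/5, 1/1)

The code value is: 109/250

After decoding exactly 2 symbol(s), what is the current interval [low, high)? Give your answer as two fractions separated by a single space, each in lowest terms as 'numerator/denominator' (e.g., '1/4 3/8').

Answer: 2/5 13/25

Derivation:
Step 1: interval [0/1, 1/1), width = 1/1 - 0/1 = 1/1
  'd': [0/1 + 1/1*0/1, 0/1 + 1/1*1/5) = [0/1, 1/5)
  'a': [0/1 + 1/1*1/5, 0/1 + 1/1*2/5) = [1/5, 2/5)
  'b': [0/1 + 1/1*2/5, 0/1 + 1/1*1/1) = [2/5, 1/1) <- contains code 109/250
  emit 'b', narrow to [2/5, 1/1)
Step 2: interval [2/5, 1/1), width = 1/1 - 2/5 = 3/5
  'd': [2/5 + 3/5*0/1, 2/5 + 3/5*1/5) = [2/5, 13/25) <- contains code 109/250
  'a': [2/5 + 3/5*1/5, 2/5 + 3/5*2/5) = [13/25, 16/25)
  'b': [2/5 + 3/5*2/5, 2/5 + 3/5*1/1) = [16/25, 1/1)
  emit 'd', narrow to [2/5, 13/25)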